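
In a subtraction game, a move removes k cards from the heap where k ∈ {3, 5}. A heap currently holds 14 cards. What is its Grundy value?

Build the Grundy sequence with g(k) = mex{g(k−s) : s ∈ {3, 5}, s ≤ k}:
k:     0  1  2  3  4  5  6  7  8  9 10 11 12 13 14
g(k):  0  0  0  1  1  1  2  2  0  0  0  1  1  1  2
So g(14) = 2.

2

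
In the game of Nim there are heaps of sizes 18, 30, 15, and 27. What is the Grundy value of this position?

24

Write each in binary and XOR column by column:
  10010  (18)
  11110  (30)
  01111  (15)
  11011  (27)
  -----
  11000  (24)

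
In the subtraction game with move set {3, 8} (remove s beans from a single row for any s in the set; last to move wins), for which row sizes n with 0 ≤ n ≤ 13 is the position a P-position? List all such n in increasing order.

0, 1, 2, 6, 7, 11, 12, 13

Build the Grundy sequence with g(k) = mex{g(k−s) : s ∈ {3, 8}, s ≤ k}:
g(0) = mex{} = 0
g(1) = mex{} = 0
g(2) = mex{} = 0
g(3) = mex{0} = 1
g(4) = mex{0} = 1
g(5) = mex{0} = 1
g(6) = mex{1} = 0
g(7) = mex{1} = 0
g(8) = mex{0,1} = 2
g(9) = mex{0} = 1
g(10) = mex{0} = 1
g(11) = mex{1,2} = 0
g(12) = mex{1} = 0
g(13) = mex{1} = 0
The P-positions (g = 0) in 0..13 are 0, 1, 2, 6, 7, 11, 12, 13.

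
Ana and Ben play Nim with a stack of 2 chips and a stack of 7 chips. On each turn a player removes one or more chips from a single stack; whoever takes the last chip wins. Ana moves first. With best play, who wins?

Ana wins

Nim-sum: 2 ⊕ 7 = 5.
The nim-sum is 5 ≠ 0, so this is an N-position: the player to move can win; Ana has a winning move.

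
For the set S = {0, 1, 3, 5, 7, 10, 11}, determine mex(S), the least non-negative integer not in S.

The values 0, 1 are all present; 2 is the first non-negative integer missing from the set.

2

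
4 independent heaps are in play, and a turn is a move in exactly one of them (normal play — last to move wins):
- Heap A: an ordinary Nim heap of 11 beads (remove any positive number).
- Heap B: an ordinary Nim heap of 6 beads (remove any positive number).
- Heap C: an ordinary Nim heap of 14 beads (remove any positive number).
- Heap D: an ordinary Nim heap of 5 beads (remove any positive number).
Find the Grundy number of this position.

6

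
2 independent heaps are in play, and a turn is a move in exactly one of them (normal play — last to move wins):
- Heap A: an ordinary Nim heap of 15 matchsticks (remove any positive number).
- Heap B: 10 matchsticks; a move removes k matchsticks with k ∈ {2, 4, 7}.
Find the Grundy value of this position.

Heap A is a plain Nim heap of size 15, so its Grundy value is 15.
Grundy values for heap B (subtraction set {2, 4, 7}):
k:     0  1  2  3  4  5  6  7  8  9 10
g(k):  0  0  1  1  2  2  0  3  1  0  2
So g(10) = 2.
The value of a disjunctive sum is the nim-sum of the parts.
Combined value = 15 ⊕ 2 = 13.

13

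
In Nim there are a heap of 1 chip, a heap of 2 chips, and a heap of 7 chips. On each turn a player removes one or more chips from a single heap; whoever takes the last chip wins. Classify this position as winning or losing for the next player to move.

Winning position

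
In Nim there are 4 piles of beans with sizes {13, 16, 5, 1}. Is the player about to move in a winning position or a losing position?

Compute the nim-sum pairwise:
13 ⊕ 16 = 29
29 ⊕ 5 = 24
24 ⊕ 1 = 25
The nim-sum is 25 ≠ 0, so this is an N-position: the player to move can win.

Winning position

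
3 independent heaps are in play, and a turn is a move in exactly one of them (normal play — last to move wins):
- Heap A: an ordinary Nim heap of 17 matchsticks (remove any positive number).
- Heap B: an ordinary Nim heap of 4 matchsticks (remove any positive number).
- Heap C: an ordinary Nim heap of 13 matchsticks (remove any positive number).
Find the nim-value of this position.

24

Heap A is a plain Nim heap of size 17, so its Grundy value is 17.
Heap B is a plain Nim heap of size 4, so its Grundy value is 4.
Heap C is a plain Nim heap of size 13, so its Grundy value is 13.
The value of a disjunctive sum is the nim-sum of the parts.
Combined value = 17 XOR 4 XOR 13 = 24.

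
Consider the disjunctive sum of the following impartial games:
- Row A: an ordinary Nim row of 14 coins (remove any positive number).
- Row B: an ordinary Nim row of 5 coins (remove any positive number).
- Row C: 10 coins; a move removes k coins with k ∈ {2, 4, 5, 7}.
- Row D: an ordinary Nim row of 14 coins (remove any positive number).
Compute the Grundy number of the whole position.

5

Row A is a plain Nim row of size 14, so its Grundy value is 14.
Row B is a plain Nim row of size 5, so its Grundy value is 5.
Build the Grundy sequence for row C with g(k) = mex{g(k−s) : s ∈ {2, 4, 5, 7}, s ≤ k}:
k:     0  1  2  3  4  5  6  7  8  9 10
g(k):  0  0  1  1  2  2  3  3  4  0  0
So g(10) = 0.
Row D is a plain Nim row of size 14, so its Grundy value is 14.
By the Sprague-Grundy theorem, the Grundy value of a sum of independent games is the XOR of the component values.
Combined value = 14 ⊕ 5 ⊕ 0 ⊕ 14 = 5.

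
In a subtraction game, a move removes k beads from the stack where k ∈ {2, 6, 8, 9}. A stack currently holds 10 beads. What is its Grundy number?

3

Compute g(0), g(1), … for moves {2, 6, 8, 9}:
g(0) = mex{} = 0
g(1) = mex{} = 0
g(2) = mex{0} = 1
g(3) = mex{0} = 1
g(4) = mex{1} = 0
g(5) = mex{1} = 0
g(6) = mex{0} = 1
g(7) = mex{0} = 1
g(8) = mex{0,1} = 2
g(9) = mex{0,1} = 2
g(10) = mex{0,1,2} = 3
So g(10) = 3.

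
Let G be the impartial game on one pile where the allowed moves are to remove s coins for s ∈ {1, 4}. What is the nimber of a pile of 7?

Build the Grundy sequence with g(k) = mex{g(k−s) : s ∈ {1, 4}, s ≤ k}:
k:     0  1  2  3  4  5  6  7
g(k):  0  1  0  1  2  0  1  0
So g(7) = 0.

0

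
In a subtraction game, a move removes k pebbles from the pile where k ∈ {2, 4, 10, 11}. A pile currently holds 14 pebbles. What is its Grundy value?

Grundy values for subtraction set {2, 4, 10, 11}:
g(0) = mex{} = 0
g(1) = mex{} = 0
g(2) = mex{0} = 1
g(3) = mex{0} = 1
g(4) = mex{0,1} = 2
g(5) = mex{0,1} = 2
g(6) = mex{1,2} = 0
g(7) = mex{1,2} = 0
g(8) = mex{0,2} = 1
g(9) = mex{0,2} = 1
g(10) = mex{0,1} = 2
g(11) = mex{0,1} = 2
g(12) = mex{0,1,2} = 3
g(13) = mex{1,2} = 0
g(14) = mex{1,2,3} = 0
So g(14) = 0.

0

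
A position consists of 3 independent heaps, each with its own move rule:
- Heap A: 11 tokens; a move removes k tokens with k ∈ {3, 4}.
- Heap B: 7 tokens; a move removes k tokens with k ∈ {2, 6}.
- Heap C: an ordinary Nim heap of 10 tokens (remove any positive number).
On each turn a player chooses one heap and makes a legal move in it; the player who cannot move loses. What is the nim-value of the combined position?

10

Build the Grundy sequence for heap A with g(k) = mex{g(k−s) : s ∈ {3, 4}, s ≤ k}:
g(0) = mex{} = 0
g(1) = mex{} = 0
g(2) = mex{} = 0
g(3) = mex{0} = 1
g(4) = mex{0} = 1
g(5) = mex{0} = 1
g(6) = mex{0,1} = 2
g(7) = mex{1} = 0
g(8) = mex{1} = 0
g(9) = mex{1,2} = 0
g(10) = mex{0,2} = 1
g(11) = mex{0} = 1
So g(11) = 1.
Grundy values for heap B (subtraction set {2, 6}):
g(0) = mex{} = 0
g(1) = mex{} = 0
g(2) = mex{0} = 1
g(3) = mex{0} = 1
g(4) = mex{1} = 0
g(5) = mex{1} = 0
g(6) = mex{0} = 1
g(7) = mex{0} = 1
So g(7) = 1.
Heap C is a plain Nim heap of size 10, so its Grundy value is 10.
By the Sprague-Grundy theorem, the Grundy value of a sum of independent games is the XOR of the component values.
Combined value = 1 ⊕ 1 ⊕ 10 = 10.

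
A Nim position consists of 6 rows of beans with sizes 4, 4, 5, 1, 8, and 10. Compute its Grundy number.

6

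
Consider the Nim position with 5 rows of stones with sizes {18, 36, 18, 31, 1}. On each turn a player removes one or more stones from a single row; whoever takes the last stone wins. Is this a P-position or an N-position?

N-position

Compute the nim-sum pairwise:
18 ^ 36 = 54
54 ^ 18 = 36
36 ^ 31 = 59
59 ^ 1 = 58
The nim-sum is 58 ≠ 0, so this is an N-position: the player to move can win.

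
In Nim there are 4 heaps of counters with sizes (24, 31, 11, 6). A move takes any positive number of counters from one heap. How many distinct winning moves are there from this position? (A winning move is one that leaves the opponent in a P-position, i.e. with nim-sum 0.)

3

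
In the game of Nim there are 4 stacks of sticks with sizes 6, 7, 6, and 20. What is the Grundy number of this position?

Write each in binary and XOR column by column:
  00110  (6)
  00111  (7)
  00110  (6)
  10100  (20)
  -----
  10011  (19)

19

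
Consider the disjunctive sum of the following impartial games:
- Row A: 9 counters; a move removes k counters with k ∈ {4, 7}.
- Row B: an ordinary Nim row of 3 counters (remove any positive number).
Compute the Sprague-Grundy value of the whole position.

1

Grundy values for row A (subtraction set {4, 7}):
k:     0  1  2  3  4  5  6  7  8  9
g(k):  0  0  0  0  1  1  1  1  2  2
So g(9) = 2.
Row B is a plain Nim row of size 3, so its Grundy value is 3.
The value of a disjunctive sum is the nim-sum of the parts.
Combined value = 2 XOR 3 = 1.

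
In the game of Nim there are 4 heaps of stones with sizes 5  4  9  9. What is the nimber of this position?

Compute the nim-sum pairwise:
5 XOR 4 = 1
1 XOR 9 = 8
8 XOR 9 = 1

1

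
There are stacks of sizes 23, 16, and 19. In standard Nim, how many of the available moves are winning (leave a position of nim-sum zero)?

3

Nim-sum: 23 ^ 16 ^ 19 = 20.
The overall nim-sum is X = 20. A stack of size p has a winning move iff p XOR X < p (reduce it to p XOR X).
  23: 23 XOR 20 = 3 < 23 — winning move (to 3).
  16: 16 XOR 20 = 4 < 16 — winning move (to 4).
  19: 19 XOR 20 = 7 < 19 — winning move (to 7).
That gives 3 winning moves.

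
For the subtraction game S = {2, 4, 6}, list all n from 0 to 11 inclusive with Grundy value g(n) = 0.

Build the Grundy sequence with g(k) = mex{g(k−s) : s ∈ {2, 4, 6}, s ≤ k}:
g(0) = mex{} = 0
g(1) = mex{} = 0
g(2) = mex{0} = 1
g(3) = mex{0} = 1
g(4) = mex{0,1} = 2
g(5) = mex{0,1} = 2
g(6) = mex{0,1,2} = 3
g(7) = mex{0,1,2} = 3
g(8) = mex{1,2,3} = 0
g(9) = mex{1,2,3} = 0
g(10) = mex{0,2,3} = 1
g(11) = mex{0,2,3} = 1
The P-positions (g = 0) in 0..11 are 0, 1, 8, 9.

0, 1, 8, 9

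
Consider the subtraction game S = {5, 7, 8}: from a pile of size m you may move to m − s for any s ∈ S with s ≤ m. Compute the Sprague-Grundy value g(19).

Grundy values for subtraction set {5, 7, 8}:
k:     0  1  2  3  4  5  6  7  8  9 10 11 12 13 14 15 16 17 18 19
g(k):  0  0  0  0  0  1  1  1  1  1  2  2  2  0  0  0  0  0  1  1
So g(19) = 1.

1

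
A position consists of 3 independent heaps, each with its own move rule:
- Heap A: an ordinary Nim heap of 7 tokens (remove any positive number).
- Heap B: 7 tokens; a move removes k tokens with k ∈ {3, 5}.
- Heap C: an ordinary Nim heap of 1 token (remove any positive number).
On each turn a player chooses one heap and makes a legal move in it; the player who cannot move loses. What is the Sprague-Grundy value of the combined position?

4

Heap A is a plain Nim heap of size 7, so its Grundy value is 7.
For heap B, compute g(0), g(1), … with moves {3, 5}:
g(0) = mex{} = 0
g(1) = mex{} = 0
g(2) = mex{} = 0
g(3) = mex{0} = 1
g(4) = mex{0} = 1
g(5) = mex{0} = 1
g(6) = mex{0,1} = 2
g(7) = mex{0,1} = 2
So g(7) = 2.
Heap C is a plain Nim heap of size 1, so its Grundy value is 1.
The value of a disjunctive sum is the nim-sum of the parts.
Combined value = 7 ⊕ 2 ⊕ 1 = 4.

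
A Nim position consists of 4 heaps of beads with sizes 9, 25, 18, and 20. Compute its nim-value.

22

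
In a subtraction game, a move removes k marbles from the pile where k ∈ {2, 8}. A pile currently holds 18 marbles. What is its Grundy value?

Compute g(0), g(1), … for moves {2, 8}:
k:     0  1  2  3  4  5  6  7  8  9 10 11 12 13 14 15 16 17 18
g(k):  0  0  1  1  0  0  1  1  2  2  0  0  1  1  0  0  1  1  2
So g(18) = 2.

2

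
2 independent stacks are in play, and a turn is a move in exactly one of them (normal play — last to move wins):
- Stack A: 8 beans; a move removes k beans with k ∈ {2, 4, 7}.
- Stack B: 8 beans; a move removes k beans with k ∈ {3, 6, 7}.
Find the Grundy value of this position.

3

Grundy values for stack A (subtraction set {2, 4, 7}):
g(0) = mex{} = 0
g(1) = mex{} = 0
g(2) = mex{0} = 1
g(3) = mex{0} = 1
g(4) = mex{0,1} = 2
g(5) = mex{0,1} = 2
g(6) = mex{1,2} = 0
g(7) = mex{0,1,2} = 3
g(8) = mex{0,2} = 1
So g(8) = 1.
Grundy values for stack B (subtraction set {3, 6, 7}):
g(0) = mex{} = 0
g(1) = mex{} = 0
g(2) = mex{} = 0
g(3) = mex{0} = 1
g(4) = mex{0} = 1
g(5) = mex{0} = 1
g(6) = mex{0,1} = 2
g(7) = mex{0,1} = 2
g(8) = mex{0,1} = 2
So g(8) = 2.
The value of a disjunctive sum is the nim-sum of the parts.
Combined value = 1 ⊕ 2 = 3.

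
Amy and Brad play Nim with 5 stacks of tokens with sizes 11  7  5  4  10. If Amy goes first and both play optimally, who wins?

Compute the nim-sum pairwise:
11 ⊕ 7 = 12
12 ⊕ 5 = 9
9 ⊕ 4 = 13
13 ⊕ 10 = 7
The nim-sum is 7 ≠ 0, so this is an N-position: the player to move can win; Amy has a winning move.

Amy wins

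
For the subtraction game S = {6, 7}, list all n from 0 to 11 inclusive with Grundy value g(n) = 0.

0, 1, 2, 3, 4, 5

Build the Grundy sequence with g(k) = mex{g(k−s) : s ∈ {6, 7}, s ≤ k}:
g(0) = mex{} = 0
g(1) = mex{} = 0
g(2) = mex{} = 0
g(3) = mex{} = 0
g(4) = mex{} = 0
g(5) = mex{} = 0
g(6) = mex{0} = 1
g(7) = mex{0} = 1
g(8) = mex{0} = 1
g(9) = mex{0} = 1
g(10) = mex{0} = 1
g(11) = mex{0} = 1
The P-positions (g = 0) in 0..11 are 0, 1, 2, 3, 4, 5.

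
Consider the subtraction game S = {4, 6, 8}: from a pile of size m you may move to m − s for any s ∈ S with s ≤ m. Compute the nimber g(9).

Grundy values for subtraction set {4, 6, 8}:
k:     0  1  2  3  4  5  6  7  8  9
g(k):  0  0  0  0  1  1  1  1  2  2
So g(9) = 2.

2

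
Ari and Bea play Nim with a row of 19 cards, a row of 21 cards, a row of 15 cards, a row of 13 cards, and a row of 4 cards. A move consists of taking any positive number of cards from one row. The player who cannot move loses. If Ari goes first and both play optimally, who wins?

Bea wins

Nim-sum: 19 ⊕ 21 ⊕ 15 ⊕ 13 ⊕ 4 = 0.
The nim-sum is 0, so this is a P-position: the player to move is in a losing position under optimal play; Ari is about to move from it and so loses — Bea wins.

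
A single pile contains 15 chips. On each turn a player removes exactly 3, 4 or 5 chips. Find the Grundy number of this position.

Grundy values for subtraction set {3, 4, 5}:
k:     0  1  2  3  4  5  6  7  8  9 10 11 12 13 14 15
g(k):  0  0  0  1  1  1  2  2  0  0  0  1  1  1  2  2
So g(15) = 2.

2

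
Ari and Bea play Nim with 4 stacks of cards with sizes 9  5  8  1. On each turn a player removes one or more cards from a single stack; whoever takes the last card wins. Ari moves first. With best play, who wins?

Nim-sum: 9 ⊕ 5 ⊕ 8 ⊕ 1 = 5.
The nim-sum is 5 ≠ 0, so this is an N-position: the player to move can win; Ari has a winning move.

Ari wins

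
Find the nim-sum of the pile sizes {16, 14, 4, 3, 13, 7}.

Compute the nim-sum pairwise:
16 XOR 14 = 30
30 XOR 4 = 26
26 XOR 3 = 25
25 XOR 13 = 20
20 XOR 7 = 19

19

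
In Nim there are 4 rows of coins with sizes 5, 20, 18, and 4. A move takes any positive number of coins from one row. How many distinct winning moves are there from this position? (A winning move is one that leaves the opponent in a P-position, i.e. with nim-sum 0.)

3

Bitwise XOR of the heap sizes:
  00101  (5)
  10100  (20)
  10010  (18)
  00100  (4)
  -----
  00111  (7)
The overall nim-sum is X = 7. A row of size p has a winning move iff p XOR X < p (reduce it to p XOR X).
  5: 5 XOR 7 = 2 < 5 — winning move (to 2).
  20: 20 XOR 7 = 19 < 20 — winning move (to 19).
  18: 18 XOR 7 = 21 ≥ 18 — no move.
  4: 4 XOR 7 = 3 < 4 — winning move (to 3).
That gives 3 winning moves.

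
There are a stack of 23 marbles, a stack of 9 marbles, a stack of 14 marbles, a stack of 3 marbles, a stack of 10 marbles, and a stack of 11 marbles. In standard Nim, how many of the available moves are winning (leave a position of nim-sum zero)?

Compute the nim-sum pairwise:
23 ⊕ 9 = 30
30 ⊕ 14 = 16
16 ⊕ 3 = 19
19 ⊕ 10 = 25
25 ⊕ 11 = 18
The overall nim-sum is X = 18. A stack of size p has a winning move iff p XOR X < p (reduce it to p XOR X).
  23: 23 XOR 18 = 5 < 23 — winning move (to 5).
  9: 9 XOR 18 = 27 ≥ 9 — no move.
  14: 14 XOR 18 = 28 ≥ 14 — no move.
  3: 3 XOR 18 = 17 ≥ 3 — no move.
  10: 10 XOR 18 = 24 ≥ 10 — no move.
  11: 11 XOR 18 = 25 ≥ 11 — no move.
That gives 1 winning move.

1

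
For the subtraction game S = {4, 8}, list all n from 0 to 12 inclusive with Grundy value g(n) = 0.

Compute g(0), g(1), … for moves {4, 8}:
g(0) = mex{} = 0
g(1) = mex{} = 0
g(2) = mex{} = 0
g(3) = mex{} = 0
g(4) = mex{0} = 1
g(5) = mex{0} = 1
g(6) = mex{0} = 1
g(7) = mex{0} = 1
g(8) = mex{0,1} = 2
g(9) = mex{0,1} = 2
g(10) = mex{0,1} = 2
g(11) = mex{0,1} = 2
g(12) = mex{1,2} = 0
The P-positions (g = 0) in 0..12 are 0, 1, 2, 3, 12.

0, 1, 2, 3, 12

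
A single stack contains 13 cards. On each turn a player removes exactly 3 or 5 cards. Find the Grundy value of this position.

1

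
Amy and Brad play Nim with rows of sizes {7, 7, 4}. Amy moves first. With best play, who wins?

Amy wins

Nim-sum: 7 ^ 7 ^ 4 = 4.
The nim-sum is 4 ≠ 0, so this is an N-position: the player to move can win; Amy has a winning move.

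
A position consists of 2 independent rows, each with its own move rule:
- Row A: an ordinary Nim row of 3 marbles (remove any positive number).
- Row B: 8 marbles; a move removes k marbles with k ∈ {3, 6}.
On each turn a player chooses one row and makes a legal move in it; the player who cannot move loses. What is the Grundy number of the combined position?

Row A is a plain Nim row of size 3, so its Grundy value is 3.
For row B, compute g(0), g(1), … with moves {3, 6}:
g(0) = mex{} = 0
g(1) = mex{} = 0
g(2) = mex{} = 0
g(3) = mex{0} = 1
g(4) = mex{0} = 1
g(5) = mex{0} = 1
g(6) = mex{0,1} = 2
g(7) = mex{0,1} = 2
g(8) = mex{0,1} = 2
So g(8) = 2.
By the Sprague-Grundy theorem, the Grundy value of a sum of independent games is the XOR of the component values.
Combined value = 3 ⊕ 2 = 1.

1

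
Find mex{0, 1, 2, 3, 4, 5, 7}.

The values 0, 1, 2, 3, 4, 5 are all present; 6 is the first non-negative integer missing from the set.

6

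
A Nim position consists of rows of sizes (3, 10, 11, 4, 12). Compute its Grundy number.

10

Compute the nim-sum pairwise:
3 ⊕ 10 = 9
9 ⊕ 11 = 2
2 ⊕ 4 = 6
6 ⊕ 12 = 10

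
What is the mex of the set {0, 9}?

1

0 is in the set but 1 is not, so the mex is 1.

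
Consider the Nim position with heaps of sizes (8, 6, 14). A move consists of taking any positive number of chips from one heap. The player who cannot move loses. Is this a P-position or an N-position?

P-position

Nim-sum: 8 ^ 6 ^ 14 = 0.
The nim-sum is 0, so this is a P-position: the player to move is in a losing position under optimal play.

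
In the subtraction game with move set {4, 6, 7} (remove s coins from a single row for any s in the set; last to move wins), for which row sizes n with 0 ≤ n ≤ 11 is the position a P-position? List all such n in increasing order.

0, 1, 2, 3, 11

Compute g(0), g(1), … for moves {4, 6, 7}:
g(0) = mex{} = 0
g(1) = mex{} = 0
g(2) = mex{} = 0
g(3) = mex{} = 0
g(4) = mex{0} = 1
g(5) = mex{0} = 1
g(6) = mex{0} = 1
g(7) = mex{0} = 1
g(8) = mex{0,1} = 2
g(9) = mex{0,1} = 2
g(10) = mex{0,1} = 2
g(11) = mex{1} = 0
The P-positions (g = 0) in 0..11 are 0, 1, 2, 3, 11.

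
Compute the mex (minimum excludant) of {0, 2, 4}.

1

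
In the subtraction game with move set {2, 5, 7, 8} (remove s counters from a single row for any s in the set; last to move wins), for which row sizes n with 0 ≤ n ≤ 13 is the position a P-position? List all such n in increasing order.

0, 1, 4, 10, 13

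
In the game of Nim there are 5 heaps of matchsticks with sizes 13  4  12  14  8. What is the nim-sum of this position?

Nim-sum: 13 ⊕ 4 ⊕ 12 ⊕ 14 ⊕ 8 = 3.

3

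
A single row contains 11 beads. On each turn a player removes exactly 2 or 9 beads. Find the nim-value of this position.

Build the Grundy sequence with g(k) = mex{g(k−s) : s ∈ {2, 9}, s ≤ k}:
k:     0  1  2  3  4  5  6  7  8  9 10 11
g(k):  0  0  1  1  0  0  1  1  0  2  1  0
So g(11) = 0.

0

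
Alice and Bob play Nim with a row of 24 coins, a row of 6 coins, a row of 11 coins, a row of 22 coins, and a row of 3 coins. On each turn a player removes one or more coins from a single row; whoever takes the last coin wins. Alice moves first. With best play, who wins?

Bob wins

Compute the nim-sum pairwise:
24 ⊕ 6 = 30
30 ⊕ 11 = 21
21 ⊕ 22 = 3
3 ⊕ 3 = 0
The nim-sum is 0, so this is a P-position: the player to move is in a losing position under optimal play; Alice is about to move from it and so loses — Bob wins.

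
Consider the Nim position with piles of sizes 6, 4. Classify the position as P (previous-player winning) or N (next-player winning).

N-position

Bitwise XOR of the heap sizes:
  110  (6)
  100  (4)
  ---
  010  (2)
The nim-sum is 2 ≠ 0, so this is an N-position: the player to move can win.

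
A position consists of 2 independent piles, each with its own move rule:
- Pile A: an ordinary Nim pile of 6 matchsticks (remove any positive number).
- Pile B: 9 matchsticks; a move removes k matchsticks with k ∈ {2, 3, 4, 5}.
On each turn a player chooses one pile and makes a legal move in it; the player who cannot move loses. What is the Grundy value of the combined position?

7

Pile A is a plain Nim pile of size 6, so its Grundy value is 6.
Build the Grundy sequence for pile B with g(k) = mex{g(k−s) : s ∈ {2, 3, 4, 5}, s ≤ k}:
k:     0  1  2  3  4  5  6  7  8  9
g(k):  0  0  1  1  2  2  3  0  0  1
So g(9) = 1.
The value of a disjunctive sum is the nim-sum of the parts.
Combined value = 6 ⊕ 1 = 7.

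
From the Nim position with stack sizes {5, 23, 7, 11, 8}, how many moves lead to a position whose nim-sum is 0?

Nim-sum: 5 XOR 23 XOR 7 XOR 11 XOR 8 = 22.
The overall nim-sum is X = 22. A stack of size p has a winning move iff p XOR X < p (reduce it to p XOR X).
  5: 5 XOR 22 = 19 ≥ 5 — no move.
  23: 23 XOR 22 = 1 < 23 — winning move (to 1).
  7: 7 XOR 22 = 17 ≥ 7 — no move.
  11: 11 XOR 22 = 29 ≥ 11 — no move.
  8: 8 XOR 22 = 30 ≥ 8 — no move.
That gives 1 winning move.

1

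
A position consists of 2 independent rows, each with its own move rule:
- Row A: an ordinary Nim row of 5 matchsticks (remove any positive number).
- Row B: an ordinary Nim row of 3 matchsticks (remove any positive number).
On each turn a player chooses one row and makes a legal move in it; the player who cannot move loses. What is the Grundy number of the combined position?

Row A is a plain Nim row of size 5, so its Grundy value is 5.
Row B is a plain Nim row of size 3, so its Grundy value is 3.
By the Sprague-Grundy theorem, the Grundy value of a sum of independent games is the XOR of the component values.
Combined value = 5 XOR 3 = 6.

6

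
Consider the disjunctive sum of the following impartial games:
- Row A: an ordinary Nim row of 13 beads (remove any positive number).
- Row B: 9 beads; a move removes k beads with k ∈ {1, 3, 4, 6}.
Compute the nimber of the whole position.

Row A is a plain Nim row of size 13, so its Grundy value is 13.
Grundy values for row B (subtraction set {1, 3, 4, 6}):
k:     0  1  2  3  4  5  6  7  8  9
g(k):  0  1  0  1  2  3  2  0  1  0
So g(9) = 0.
By the Sprague-Grundy theorem, the Grundy value of a sum of independent games is the XOR of the component values.
Combined value = 13 ⊕ 0 = 13.

13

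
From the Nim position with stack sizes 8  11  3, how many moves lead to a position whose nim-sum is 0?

Nim-sum: 8 ^ 11 ^ 3 = 0.
The nim-sum is already 0, so every move leaves a nonzero nim-sum — there are no winning moves.

0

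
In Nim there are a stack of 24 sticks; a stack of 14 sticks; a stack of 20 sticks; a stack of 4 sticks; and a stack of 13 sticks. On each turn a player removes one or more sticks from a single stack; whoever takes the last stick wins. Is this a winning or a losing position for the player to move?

Winning position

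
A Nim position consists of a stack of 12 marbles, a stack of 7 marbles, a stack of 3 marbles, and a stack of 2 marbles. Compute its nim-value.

10

Compute the nim-sum pairwise:
12 ^ 7 = 11
11 ^ 3 = 8
8 ^ 2 = 10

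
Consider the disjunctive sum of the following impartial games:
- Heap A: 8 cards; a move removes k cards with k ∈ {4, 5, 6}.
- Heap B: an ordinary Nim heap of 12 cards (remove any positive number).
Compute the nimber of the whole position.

Grundy values for heap A (subtraction set {4, 5, 6}):
g(0) = mex{} = 0
g(1) = mex{} = 0
g(2) = mex{} = 0
g(3) = mex{} = 0
g(4) = mex{0} = 1
g(5) = mex{0} = 1
g(6) = mex{0} = 1
g(7) = mex{0} = 1
g(8) = mex{0,1} = 2
So g(8) = 2.
Heap B is a plain Nim heap of size 12, so its Grundy value is 12.
The value of a disjunctive sum is the nim-sum of the parts.
Combined value = 2 ⊕ 12 = 14.

14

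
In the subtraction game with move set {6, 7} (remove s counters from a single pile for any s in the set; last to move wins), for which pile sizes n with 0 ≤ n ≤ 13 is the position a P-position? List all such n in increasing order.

Build the Grundy sequence with g(k) = mex{g(k−s) : s ∈ {6, 7}, s ≤ k}:
k:     0  1  2  3  4  5  6  7  8  9 10 11 12 13
g(k):  0  0  0  0  0  0  1  1  1  1  1  1  2  0
The P-positions (g = 0) in 0..13 are 0, 1, 2, 3, 4, 5, 13.

0, 1, 2, 3, 4, 5, 13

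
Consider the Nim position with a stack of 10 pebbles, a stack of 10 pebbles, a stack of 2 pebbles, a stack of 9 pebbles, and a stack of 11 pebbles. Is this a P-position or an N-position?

P-position

Nim-sum: 10 ⊕ 10 ⊕ 2 ⊕ 9 ⊕ 11 = 0.
The nim-sum is 0, so this is a P-position: the player to move is in a losing position under optimal play.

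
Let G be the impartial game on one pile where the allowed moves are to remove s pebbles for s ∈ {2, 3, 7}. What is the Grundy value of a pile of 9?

Compute g(0), g(1), … for moves {2, 3, 7}:
g(0) = mex{} = 0
g(1) = mex{} = 0
g(2) = mex{0} = 1
g(3) = mex{0} = 1
g(4) = mex{0,1} = 2
g(5) = mex{1} = 0
g(6) = mex{1,2} = 0
g(7) = mex{0,2} = 1
g(8) = mex{0} = 1
g(9) = mex{0,1} = 2
So g(9) = 2.

2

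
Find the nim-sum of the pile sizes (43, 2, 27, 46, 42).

54

Compute the nim-sum pairwise:
43 ^ 2 = 41
41 ^ 27 = 50
50 ^ 46 = 28
28 ^ 42 = 54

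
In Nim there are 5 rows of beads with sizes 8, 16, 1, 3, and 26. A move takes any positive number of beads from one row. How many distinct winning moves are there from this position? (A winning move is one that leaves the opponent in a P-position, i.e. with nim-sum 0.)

Bitwise XOR of the heap sizes:
  01000  (8)
  10000  (16)
  00001  (1)
  00011  (3)
  11010  (26)
  -----
  00000  (0)
The nim-sum is already 0, so every move leaves a nonzero nim-sum — there are no winning moves.

0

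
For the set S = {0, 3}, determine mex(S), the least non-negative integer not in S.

0 is in the set but 1 is not, so the mex is 1.

1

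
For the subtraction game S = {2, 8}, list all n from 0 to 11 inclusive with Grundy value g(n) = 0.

0, 1, 4, 5, 10, 11

Build the Grundy sequence with g(k) = mex{g(k−s) : s ∈ {2, 8}, s ≤ k}:
g(0) = mex{} = 0
g(1) = mex{} = 0
g(2) = mex{0} = 1
g(3) = mex{0} = 1
g(4) = mex{1} = 0
g(5) = mex{1} = 0
g(6) = mex{0} = 1
g(7) = mex{0} = 1
g(8) = mex{0,1} = 2
g(9) = mex{0,1} = 2
g(10) = mex{1,2} = 0
g(11) = mex{1,2} = 0
The P-positions (g = 0) in 0..11 are 0, 1, 4, 5, 10, 11.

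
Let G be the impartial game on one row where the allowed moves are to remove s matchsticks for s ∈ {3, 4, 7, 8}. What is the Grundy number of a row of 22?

0

Grundy values for subtraction set {3, 4, 7, 8}:
k:     0  1  2  3  4  5  6  7  8  9 10 11 12 13 14 15 16 17 18 19 20 21 22
g(k):  0  0  0  1  1  1  2  2  2  3  3  0  0  0  1  1  1  2  2  2  3  3  0
So g(22) = 0.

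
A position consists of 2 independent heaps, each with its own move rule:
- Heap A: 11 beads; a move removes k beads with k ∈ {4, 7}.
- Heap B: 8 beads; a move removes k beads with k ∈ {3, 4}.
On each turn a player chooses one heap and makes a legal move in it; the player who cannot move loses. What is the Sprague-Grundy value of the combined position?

0

Grundy values for heap A (subtraction set {4, 7}):
g(0) = mex{} = 0
g(1) = mex{} = 0
g(2) = mex{} = 0
g(3) = mex{} = 0
g(4) = mex{0} = 1
g(5) = mex{0} = 1
g(6) = mex{0} = 1
g(7) = mex{0} = 1
g(8) = mex{0,1} = 2
g(9) = mex{0,1} = 2
g(10) = mex{0,1} = 2
g(11) = mex{1} = 0
So g(11) = 0.
Grundy values for heap B (subtraction set {3, 4}):
k:     0  1  2  3  4  5  6  7  8
g(k):  0  0  0  1  1  1  2  0  0
So g(8) = 0.
By the Sprague-Grundy theorem, the Grundy value of a sum of independent games is the XOR of the component values.
Combined value = 0 ⊕ 0 = 0.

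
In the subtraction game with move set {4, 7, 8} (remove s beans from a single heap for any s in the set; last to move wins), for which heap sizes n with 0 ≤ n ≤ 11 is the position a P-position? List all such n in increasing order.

Build the Grundy sequence with g(k) = mex{g(k−s) : s ∈ {4, 7, 8}, s ≤ k}:
g(0) = mex{} = 0
g(1) = mex{} = 0
g(2) = mex{} = 0
g(3) = mex{} = 0
g(4) = mex{0} = 1
g(5) = mex{0} = 1
g(6) = mex{0} = 1
g(7) = mex{0} = 1
g(8) = mex{0,1} = 2
g(9) = mex{0,1} = 2
g(10) = mex{0,1} = 2
g(11) = mex{0,1} = 2
The P-positions (g = 0) in 0..11 are 0, 1, 2, 3.

0, 1, 2, 3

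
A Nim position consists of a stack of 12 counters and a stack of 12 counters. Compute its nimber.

Nim-sum: 12 ⊕ 12 = 0.

0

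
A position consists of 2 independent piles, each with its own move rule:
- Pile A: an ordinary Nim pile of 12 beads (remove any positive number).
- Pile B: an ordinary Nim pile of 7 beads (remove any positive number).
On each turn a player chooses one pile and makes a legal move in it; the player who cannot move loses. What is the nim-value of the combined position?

Pile A is a plain Nim pile of size 12, so its Grundy value is 12.
Pile B is a plain Nim pile of size 7, so its Grundy value is 7.
The value of a disjunctive sum is the nim-sum of the parts.
Combined value = 12 XOR 7 = 11.

11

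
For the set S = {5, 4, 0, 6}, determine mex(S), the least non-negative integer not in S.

1

0 is in the set but 1 is not, so the mex is 1.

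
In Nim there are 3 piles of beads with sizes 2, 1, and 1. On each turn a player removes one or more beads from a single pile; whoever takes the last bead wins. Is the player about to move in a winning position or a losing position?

Winning position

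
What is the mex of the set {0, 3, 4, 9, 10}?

0 is in the set but 1 is not, so the mex is 1.

1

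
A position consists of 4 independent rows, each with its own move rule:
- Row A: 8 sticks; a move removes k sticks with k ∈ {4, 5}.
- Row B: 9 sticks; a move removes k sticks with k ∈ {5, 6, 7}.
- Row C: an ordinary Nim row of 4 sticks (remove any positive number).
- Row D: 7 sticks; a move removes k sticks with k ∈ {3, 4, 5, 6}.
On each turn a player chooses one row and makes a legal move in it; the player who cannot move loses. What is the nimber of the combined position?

Build the Grundy sequence for row A with g(k) = mex{g(k−s) : s ∈ {4, 5}, s ≤ k}:
g(0) = mex{} = 0
g(1) = mex{} = 0
g(2) = mex{} = 0
g(3) = mex{} = 0
g(4) = mex{0} = 1
g(5) = mex{0} = 1
g(6) = mex{0} = 1
g(7) = mex{0} = 1
g(8) = mex{0,1} = 2
So g(8) = 2.
Build the Grundy sequence for row B with g(k) = mex{g(k−s) : s ∈ {5, 6, 7}, s ≤ k}:
k:     0  1  2  3  4  5  6  7  8  9
g(k):  0  0  0  0  0  1  1  1  1  1
So g(9) = 1.
Row C is a plain Nim row of size 4, so its Grundy value is 4.
For row D, compute g(0), g(1), … with moves {3, 4, 5, 6}:
g(0) = mex{} = 0
g(1) = mex{} = 0
g(2) = mex{} = 0
g(3) = mex{0} = 1
g(4) = mex{0} = 1
g(5) = mex{0} = 1
g(6) = mex{0,1} = 2
g(7) = mex{0,1} = 2
So g(7) = 2.
By the Sprague-Grundy theorem, the Grundy value of a sum of independent games is the XOR of the component values.
Combined value = 2 ⊕ 1 ⊕ 4 ⊕ 2 = 5.

5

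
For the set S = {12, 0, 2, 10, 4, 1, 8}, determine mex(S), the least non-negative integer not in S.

The values 0, 1, 2 are all present; 3 is the first non-negative integer missing from the set.

3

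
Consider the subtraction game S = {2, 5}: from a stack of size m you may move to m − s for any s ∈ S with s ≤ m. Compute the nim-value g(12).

2

Build the Grundy sequence with g(k) = mex{g(k−s) : s ∈ {2, 5}, s ≤ k}:
k:     0  1  2  3  4  5  6  7  8  9 10 11 12
g(k):  0  0  1  1  0  2  1  0  0  1  1  0  2
So g(12) = 2.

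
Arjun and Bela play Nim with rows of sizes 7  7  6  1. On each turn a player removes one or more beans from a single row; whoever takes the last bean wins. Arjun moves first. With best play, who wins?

Arjun wins

Nim-sum: 7 ^ 7 ^ 6 ^ 1 = 7.
The nim-sum is 7 ≠ 0, so this is an N-position: the player to move can win; Arjun has a winning move.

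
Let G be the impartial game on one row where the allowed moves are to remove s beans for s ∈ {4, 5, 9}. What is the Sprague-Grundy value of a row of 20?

Build the Grundy sequence with g(k) = mex{g(k−s) : s ∈ {4, 5, 9}, s ≤ k}:
k:     0  1  2  3  4  5  6  7  8  9 10 11 12 13 14 15 16 17 18 19 20
g(k):  0  0  0  0  1  1  1  1  2  2  2  2  3  0  0  0  0  1  1  1  1
So g(20) = 1.

1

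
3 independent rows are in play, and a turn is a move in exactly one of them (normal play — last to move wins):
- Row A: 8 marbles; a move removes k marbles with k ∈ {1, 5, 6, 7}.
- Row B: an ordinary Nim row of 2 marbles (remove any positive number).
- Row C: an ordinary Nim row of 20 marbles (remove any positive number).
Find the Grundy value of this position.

20

Build the Grundy sequence for row A with g(k) = mex{g(k−s) : s ∈ {1, 5, 6, 7}, s ≤ k}:
k:     0  1  2  3  4  5  6  7  8
g(k):  0  1  0  1  0  1  2  3  2
So g(8) = 2.
Row B is a plain Nim row of size 2, so its Grundy value is 2.
Row C is a plain Nim row of size 20, so its Grundy value is 20.
The value of a disjunctive sum is the nim-sum of the parts.
Combined value = 2 XOR 2 XOR 20 = 20.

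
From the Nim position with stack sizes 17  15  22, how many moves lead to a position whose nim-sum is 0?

In binary:
  10001  (17)
  01111  (15)
  10110  (22)
  -----
  01000  (8)
The overall nim-sum is X = 8. A stack of size p has a winning move iff p XOR X < p (reduce it to p XOR X).
  17: 17 XOR 8 = 25 ≥ 17 — no move.
  15: 15 XOR 8 = 7 < 15 — winning move (to 7).
  22: 22 XOR 8 = 30 ≥ 22 — no move.
That gives 1 winning move.

1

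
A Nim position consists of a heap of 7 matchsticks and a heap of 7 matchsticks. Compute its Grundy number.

0

Nim-sum: 7 XOR 7 = 0.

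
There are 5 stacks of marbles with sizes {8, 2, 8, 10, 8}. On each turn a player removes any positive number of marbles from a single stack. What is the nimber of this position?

0

Bitwise XOR of the heap sizes:
  1000  (8)
  0010  (2)
  1000  (8)
  1010  (10)
  1000  (8)
  ----
  0000  (0)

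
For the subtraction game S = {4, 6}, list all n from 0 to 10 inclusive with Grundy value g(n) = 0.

Compute g(0), g(1), … for moves {4, 6}:
k:     0  1  2  3  4  5  6  7  8  9 10
g(k):  0  0  0  0  1  1  1  1  2  2  0
The P-positions (g = 0) in 0..10 are 0, 1, 2, 3, 10.

0, 1, 2, 3, 10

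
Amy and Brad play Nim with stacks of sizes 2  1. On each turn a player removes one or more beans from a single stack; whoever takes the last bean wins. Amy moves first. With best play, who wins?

Amy wins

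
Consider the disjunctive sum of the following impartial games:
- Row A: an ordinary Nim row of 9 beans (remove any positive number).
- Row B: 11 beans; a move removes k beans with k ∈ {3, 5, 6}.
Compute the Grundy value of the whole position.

9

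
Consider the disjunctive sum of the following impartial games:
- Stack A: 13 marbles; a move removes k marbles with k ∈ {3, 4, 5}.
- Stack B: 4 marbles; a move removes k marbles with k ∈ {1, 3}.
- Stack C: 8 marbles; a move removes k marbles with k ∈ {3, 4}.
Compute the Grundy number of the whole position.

Build the Grundy sequence for stack A with g(k) = mex{g(k−s) : s ∈ {3, 4, 5}, s ≤ k}:
g(0) = mex{} = 0
g(1) = mex{} = 0
g(2) = mex{} = 0
g(3) = mex{0} = 1
g(4) = mex{0} = 1
g(5) = mex{0} = 1
g(6) = mex{0,1} = 2
g(7) = mex{0,1} = 2
g(8) = mex{1} = 0
g(9) = mex{1,2} = 0
g(10) = mex{1,2} = 0
g(11) = mex{0,2} = 1
g(12) = mex{0,2} = 1
g(13) = mex{0} = 1
So g(13) = 1.
Grundy values for stack B (subtraction set {1, 3}):
g(0) = mex{} = 0
g(1) = mex{0} = 1
g(2) = mex{1} = 0
g(3) = mex{0} = 1
g(4) = mex{1} = 0
So g(4) = 0.
Grundy values for stack C (subtraction set {3, 4}):
k:     0  1  2  3  4  5  6  7  8
g(k):  0  0  0  1  1  1  2  0  0
So g(8) = 0.
The value of a disjunctive sum is the nim-sum of the parts.
Combined value = 1 XOR 0 XOR 0 = 1.

1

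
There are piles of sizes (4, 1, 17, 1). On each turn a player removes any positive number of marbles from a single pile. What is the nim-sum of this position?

Nim-sum: 4 ^ 1 ^ 17 ^ 1 = 21.

21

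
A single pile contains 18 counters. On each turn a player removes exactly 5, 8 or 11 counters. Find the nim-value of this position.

0

Compute g(0), g(1), … for moves {5, 8, 11}:
k:     0  1  2  3  4  5  6  7  8  9 10 11 12 13 14 15 16 17 18
g(k):  0  0  0  0  0  1  1  1  1  1  2  2  2  2  2  3  0  0  0
So g(18) = 0.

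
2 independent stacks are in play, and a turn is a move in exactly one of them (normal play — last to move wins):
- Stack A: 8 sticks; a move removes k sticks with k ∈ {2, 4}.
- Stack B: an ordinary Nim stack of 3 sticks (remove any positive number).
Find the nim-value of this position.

2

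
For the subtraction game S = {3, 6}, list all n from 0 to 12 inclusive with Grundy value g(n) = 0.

Grundy values for subtraction set {3, 6}:
k:     0  1  2  3  4  5  6  7  8  9 10 11 12
g(k):  0  0  0  1  1  1  2  2  2  0  0  0  1
The P-positions (g = 0) in 0..12 are 0, 1, 2, 9, 10, 11.

0, 1, 2, 9, 10, 11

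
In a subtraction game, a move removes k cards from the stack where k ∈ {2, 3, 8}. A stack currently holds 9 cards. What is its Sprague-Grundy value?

2

Compute g(0), g(1), … for moves {2, 3, 8}:
k:     0  1  2  3  4  5  6  7  8  9
g(k):  0  0  1  1  2  0  0  1  1  2
So g(9) = 2.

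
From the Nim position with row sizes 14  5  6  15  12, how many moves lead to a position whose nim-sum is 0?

Nim-sum: 14 ⊕ 5 ⊕ 6 ⊕ 15 ⊕ 12 = 14.
The overall nim-sum is X = 14. A row of size p has a winning move iff p XOR X < p (reduce it to p XOR X).
  14: 14 XOR 14 = 0 < 14 — winning move (to 0).
  5: 5 XOR 14 = 11 ≥ 5 — no move.
  6: 6 XOR 14 = 8 ≥ 6 — no move.
  15: 15 XOR 14 = 1 < 15 — winning move (to 1).
  12: 12 XOR 14 = 2 < 12 — winning move (to 2).
That gives 3 winning moves.

3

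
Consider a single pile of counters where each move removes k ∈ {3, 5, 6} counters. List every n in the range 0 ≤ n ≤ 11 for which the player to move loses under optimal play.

Compute g(0), g(1), … for moves {3, 5, 6}:
g(0) = mex{} = 0
g(1) = mex{} = 0
g(2) = mex{} = 0
g(3) = mex{0} = 1
g(4) = mex{0} = 1
g(5) = mex{0} = 1
g(6) = mex{0,1} = 2
g(7) = mex{0,1} = 2
g(8) = mex{0,1} = 2
g(9) = mex{1,2} = 0
g(10) = mex{1,2} = 0
g(11) = mex{1,2} = 0
The P-positions (g = 0) in 0..11 are 0, 1, 2, 9, 10, 11.

0, 1, 2, 9, 10, 11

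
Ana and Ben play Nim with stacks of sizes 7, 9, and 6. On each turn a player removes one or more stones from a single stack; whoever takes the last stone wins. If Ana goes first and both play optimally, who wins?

Bitwise XOR of the heap sizes:
  0111  (7)
  1001  (9)
  0110  (6)
  ----
  1000  (8)
The nim-sum is 8 ≠ 0, so this is an N-position: the player to move can win; Ana has a winning move.

Ana wins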